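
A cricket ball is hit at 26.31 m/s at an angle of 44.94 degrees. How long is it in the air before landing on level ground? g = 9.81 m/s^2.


T = 2*v*sin(theta)/g
sin(theta) = sin(44.94 deg) = 0.7064
T = 2*26.31*0.7064 / 9.81
T = 37.169 / 9.81 = 3.7889 s

3.7889 s


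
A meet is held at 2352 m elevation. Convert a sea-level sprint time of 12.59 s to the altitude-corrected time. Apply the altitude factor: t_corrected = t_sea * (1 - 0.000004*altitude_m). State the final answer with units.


Correction factor = 1 - 0.000004 * 2352 = 0.990592
t_corrected = t_sea * factor = 12.59 * 0.990592
t_corrected = 12.4716 s

12.4716 s


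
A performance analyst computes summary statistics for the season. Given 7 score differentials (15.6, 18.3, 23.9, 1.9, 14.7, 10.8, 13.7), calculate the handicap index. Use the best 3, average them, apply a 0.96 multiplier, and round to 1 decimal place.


All differentials: 15.6, 18.3, 23.9, 1.9, 14.7, 10.8, 13.7
Sorted: 1.9, 10.8, 13.7, 14.7, 15.6, 18.3, 23.9
Best 3: 1.9, 10.8, 13.7
Average of best = 26.4 / 3 = 8.8
Raw index = 8.8 * 0.96 = 8.448
Handicap index = round(8.448, 1) = 8.4

8.4


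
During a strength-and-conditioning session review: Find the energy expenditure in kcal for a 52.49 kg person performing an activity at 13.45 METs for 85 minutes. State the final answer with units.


kcal = MET * mass * time_hr
Convert time: 85 min = 1.4167 hr
kcal = 13.45 * 52.49 * 1.4167
kcal = 1000.1532 kcal

1000.1532 kcal


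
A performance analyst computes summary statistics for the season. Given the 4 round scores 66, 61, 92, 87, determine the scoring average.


Average = sum / n
Sum = 306
Average = 306 / 4 = 76.5

76.5


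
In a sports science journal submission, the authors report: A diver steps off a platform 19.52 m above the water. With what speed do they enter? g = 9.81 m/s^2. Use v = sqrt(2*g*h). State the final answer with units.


v = sqrt(2 * g * h)
v = sqrt(2 * 9.81 * 19.52)
v = sqrt(382.9824) = 19.5699 m/s

19.5699 m/s


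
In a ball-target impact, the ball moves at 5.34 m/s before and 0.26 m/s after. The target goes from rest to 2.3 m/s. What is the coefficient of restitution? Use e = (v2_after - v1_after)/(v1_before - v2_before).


e = (v2_after - v1_after) / (v1_before - v2_before)
Numerator = 2.3 - 0.26 = 2.04
Denominator = 5.34 - 0 = 5.34
e = 2.04 / 5.34 = 0.382

0.382


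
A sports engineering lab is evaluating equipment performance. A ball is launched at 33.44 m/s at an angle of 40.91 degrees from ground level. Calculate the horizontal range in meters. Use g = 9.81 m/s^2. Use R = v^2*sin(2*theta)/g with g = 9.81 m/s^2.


R = v^2 * sin(2*theta) / g
Convert angle to radians: theta = 40.91 deg = 0.714 rad
sin(2*theta) = sin(1.428) = 0.9898
R = 33.44^2 * 0.9898 / 9.81
R = 1118.2336 * 0.9898 / 9.81 = 112.8294 m

112.8294 m


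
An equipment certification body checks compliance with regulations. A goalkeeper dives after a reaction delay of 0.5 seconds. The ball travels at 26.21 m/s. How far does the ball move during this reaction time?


d = v * t
d = 26.21 * 0.5
d = 13.105 m

13.105 m


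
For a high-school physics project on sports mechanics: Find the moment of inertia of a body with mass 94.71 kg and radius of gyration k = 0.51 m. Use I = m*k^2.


I = m * k^2
I = 94.71 * 0.51^2
I = 94.71 * 0.2601 = 24.6341 kg*m^2

24.6341 kg*m^2


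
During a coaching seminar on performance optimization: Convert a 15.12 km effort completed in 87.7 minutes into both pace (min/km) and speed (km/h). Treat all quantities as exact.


Pace = time / distance = 87.7 min / 15.12 km = 5.8003 min/km
Speed = distance / time_in_hours = 15.12 / 1.4617 hr
Speed = 10.3444 km/h

5.8003 min/km, 10.3444 km/h


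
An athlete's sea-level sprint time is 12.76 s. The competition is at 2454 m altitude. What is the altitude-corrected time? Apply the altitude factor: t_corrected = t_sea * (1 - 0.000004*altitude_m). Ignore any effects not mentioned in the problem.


Correction factor = 1 - 0.000004 * 2454 = 0.990184
t_corrected = t_sea * factor = 12.76 * 0.990184
t_corrected = 12.6347 s

12.6347 s


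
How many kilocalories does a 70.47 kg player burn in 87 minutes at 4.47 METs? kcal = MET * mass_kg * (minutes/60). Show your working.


kcal = MET * mass * time_hr
Convert time: 87 min = 1.45 hr
kcal = 4.47 * 70.47 * 1.45
kcal = 456.7513 kcal

456.7513 kcal


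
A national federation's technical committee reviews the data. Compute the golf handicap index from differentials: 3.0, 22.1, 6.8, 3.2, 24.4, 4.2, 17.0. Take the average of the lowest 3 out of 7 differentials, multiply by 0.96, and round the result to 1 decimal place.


All differentials: 3.0, 22.1, 6.8, 3.2, 24.4, 4.2, 17.0
Sorted: 3.0, 3.2, 4.2, 6.8, 17.0, 22.1, 24.4
Best 3: 3.0, 3.2, 4.2
Average of best = 10.4 / 3 = 3.4667
Raw index = 3.4667 * 0.96 = 3.328
Handicap index = round(3.328, 1) = 3.3

3.3


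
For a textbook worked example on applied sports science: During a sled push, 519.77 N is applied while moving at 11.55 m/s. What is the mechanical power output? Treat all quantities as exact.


P = F * v
P = 519.77 * 11.55
P = 6003.3435 W

6003.3435 W


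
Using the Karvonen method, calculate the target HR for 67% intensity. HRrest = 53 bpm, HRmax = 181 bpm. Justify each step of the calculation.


Target = HRrest + pct*(HRmax - HRrest)
Heart rate reserve = HRmax - HRrest = 181 - 53 = 128 bpm
Fraction = 67% = 0.67
Target = 53 + 0.67 * 128
Target = 53 + 85.76 = 138.76 bpm

138.76 bpm


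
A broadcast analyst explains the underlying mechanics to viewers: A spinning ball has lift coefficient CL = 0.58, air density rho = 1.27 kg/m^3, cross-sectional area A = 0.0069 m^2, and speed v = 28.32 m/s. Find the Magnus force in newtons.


FM = 0.5 * CL * rho * A * v^2
FM = 0.5 * 0.58 * 1.27 * 0.0069 * 28.32^2
v^2 = 802.0224
FM = 0.5 * 0.58 * 1.27 * 0.0069 * 802.0224 = 2.0382 N

2.0382 N


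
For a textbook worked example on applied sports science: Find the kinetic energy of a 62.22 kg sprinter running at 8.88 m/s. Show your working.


KE = 0.5 * m * v^2
KE = 0.5 * 62.22 * 8.88^2
KE = 0.5 * 62.22 * 78.8544 = 2453.1604 J

2453.1604 J


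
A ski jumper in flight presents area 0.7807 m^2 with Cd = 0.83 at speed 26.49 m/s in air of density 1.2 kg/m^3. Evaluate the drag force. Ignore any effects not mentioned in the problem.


Fd = 0.5 * Cd * rho * A * v^2
Fd = 0.5 * 0.83 * 1.2 * 0.7807 * 26.49^2
v^2 = 701.7201
Fd = 0.5 * 0.83 * 1.2 * 0.7807 * 701.7201 = 272.8208 N

272.8208 N


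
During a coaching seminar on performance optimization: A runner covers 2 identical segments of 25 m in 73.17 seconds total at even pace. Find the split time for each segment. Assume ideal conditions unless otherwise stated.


Split time = total_time / n_laps = 73.17 / 2
Split time = 36.585 s per lap

36.585 s


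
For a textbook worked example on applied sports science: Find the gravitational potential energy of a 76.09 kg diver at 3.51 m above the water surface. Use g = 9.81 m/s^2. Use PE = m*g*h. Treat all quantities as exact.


PE = m * g * h
PE = 76.09 * 9.81 * 3.51
PE = 746.4429 * 3.51 = 2620.0146 J

2620.0146 J


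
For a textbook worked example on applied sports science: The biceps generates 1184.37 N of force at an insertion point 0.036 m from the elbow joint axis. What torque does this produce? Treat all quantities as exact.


tau = F * d
tau = 1184.37 * 0.036
tau = 42.6373 N*m

42.6373 N*m


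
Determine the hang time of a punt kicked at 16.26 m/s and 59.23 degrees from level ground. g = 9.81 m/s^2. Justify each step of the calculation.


T = 2*v*sin(theta)/g
sin(theta) = sin(59.23 deg) = 0.8592
T = 2*16.26*0.8592 / 9.81
T = 27.9421 / 9.81 = 2.8483 s

2.8483 s


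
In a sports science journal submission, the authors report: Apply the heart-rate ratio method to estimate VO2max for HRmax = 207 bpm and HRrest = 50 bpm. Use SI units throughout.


VO2max = 15.3 * HRmax / HRrest
VO2max = 15.3 * 207 / 50
VO2max = 3167.1 / 50 = 63.342 mL/kg/min

63.342 mL/kg/min


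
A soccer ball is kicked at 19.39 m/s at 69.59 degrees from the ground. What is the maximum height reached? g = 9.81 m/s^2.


H = (v*sin(theta))^2 / (2*g)
vy = v*sin(theta) = 19.39 * sin(69.59 deg) = 18.1727 m/s
H = vy^2 / (2*g) = 330.2477 / (2*9.81)
H = 330.2477 / 19.62 = 16.8322 m

16.8322 m


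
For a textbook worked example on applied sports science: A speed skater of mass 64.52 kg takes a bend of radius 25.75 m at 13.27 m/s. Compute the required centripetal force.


Fc = m * v^2 / r
v^2 = 13.27^2 = 176.0929
Fc = 64.52 * 176.0929 / 25.75
Fc = 11361.5139 / 25.75 = 441.2238 N

441.2238 N


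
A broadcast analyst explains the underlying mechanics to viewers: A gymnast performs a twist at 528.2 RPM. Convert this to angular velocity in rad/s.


omega = RPM * 2 * pi / 60
omega = 528.2 * 2 * 3.14159 / 60
omega = 3318.7785 / 60 = 55.313 rad/s

55.313 rad/s


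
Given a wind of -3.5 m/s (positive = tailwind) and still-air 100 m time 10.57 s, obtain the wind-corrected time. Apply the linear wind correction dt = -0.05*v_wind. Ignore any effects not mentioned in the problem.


dt = -0.05 * v_wind = -0.05 * -3.5 = 0.175 s
t_corrected = t_still + dt = 10.57 + (0.175)
t_corrected = 10.745 s

10.745 s


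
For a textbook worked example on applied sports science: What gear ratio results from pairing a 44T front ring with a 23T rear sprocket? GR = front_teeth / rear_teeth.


GR = front_teeth / rear_teeth
GR = 44 / 23
GR = 1.913

1.913


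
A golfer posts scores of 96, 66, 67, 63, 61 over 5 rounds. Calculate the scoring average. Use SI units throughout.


Average = sum / n
Sum = 353
Average = 353 / 5 = 70.6

70.6


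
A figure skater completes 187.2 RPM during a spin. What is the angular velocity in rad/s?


omega = RPM * 2 * pi / 60
omega = 187.2 * 2 * 3.14159 / 60
omega = 1176.2123 / 60 = 19.6035 rad/s

19.6035 rad/s


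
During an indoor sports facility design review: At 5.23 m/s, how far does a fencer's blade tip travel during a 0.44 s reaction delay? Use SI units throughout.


d = v * t
d = 5.23 * 0.44
d = 2.3012 m

2.3012 m


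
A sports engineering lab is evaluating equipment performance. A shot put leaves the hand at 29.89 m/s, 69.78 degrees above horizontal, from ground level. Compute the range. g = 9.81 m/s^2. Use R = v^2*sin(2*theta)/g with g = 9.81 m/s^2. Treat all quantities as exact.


R = v^2 * sin(2*theta) / g
Convert angle to radians: theta = 69.78 deg = 1.2179 rad
sin(2*theta) = sin(2.4358) = 0.6487
R = 29.89^2 * 0.6487 / 9.81
R = 893.4121 * 0.6487 / 9.81 = 59.0737 m

59.0737 m


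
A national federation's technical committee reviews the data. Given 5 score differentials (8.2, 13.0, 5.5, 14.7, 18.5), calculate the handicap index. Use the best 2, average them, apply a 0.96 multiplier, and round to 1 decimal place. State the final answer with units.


All differentials: 8.2, 13.0, 5.5, 14.7, 18.5
Sorted: 5.5, 8.2, 13.0, 14.7, 18.5
Best 2: 5.5, 8.2
Average of best = 13.7 / 2 = 6.85
Raw index = 6.85 * 0.96 = 6.576
Handicap index = round(6.576, 1) = 6.6

6.6


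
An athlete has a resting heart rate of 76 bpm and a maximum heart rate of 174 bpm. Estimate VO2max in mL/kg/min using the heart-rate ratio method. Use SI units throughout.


VO2max = 15.3 * HRmax / HRrest
VO2max = 15.3 * 174 / 76
VO2max = 2662.2 / 76 = 35.0289 mL/kg/min

35.0289 mL/kg/min


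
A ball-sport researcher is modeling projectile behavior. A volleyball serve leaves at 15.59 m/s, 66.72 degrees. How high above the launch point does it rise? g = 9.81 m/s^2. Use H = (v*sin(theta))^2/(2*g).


H = (v*sin(theta))^2 / (2*g)
vy = v*sin(theta) = 15.59 * sin(66.72 deg) = 14.3207 m/s
H = vy^2 / (2*g) = 205.0833 / (2*9.81)
H = 205.0833 / 19.62 = 10.4528 m

10.4528 m


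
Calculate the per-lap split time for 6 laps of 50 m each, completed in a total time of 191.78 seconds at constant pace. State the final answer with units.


Split time = total_time / n_laps = 191.78 / 6
Split time = 31.9633 s per lap

31.9633 s


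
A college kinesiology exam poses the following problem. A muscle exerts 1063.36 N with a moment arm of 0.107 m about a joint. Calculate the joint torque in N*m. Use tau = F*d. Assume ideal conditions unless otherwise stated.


tau = F * d
tau = 1063.36 * 0.107
tau = 113.7795 N*m

113.7795 N*m


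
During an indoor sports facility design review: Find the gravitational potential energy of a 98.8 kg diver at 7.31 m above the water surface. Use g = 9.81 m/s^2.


PE = m * g * h
PE = 98.8 * 9.81 * 7.31
PE = 969.228 * 7.31 = 7085.0567 J

7085.0567 J


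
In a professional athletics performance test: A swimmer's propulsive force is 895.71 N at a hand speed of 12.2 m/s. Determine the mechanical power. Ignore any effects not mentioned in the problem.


P = F * v
P = 895.71 * 12.2
P = 10927.662 W

10927.662 W


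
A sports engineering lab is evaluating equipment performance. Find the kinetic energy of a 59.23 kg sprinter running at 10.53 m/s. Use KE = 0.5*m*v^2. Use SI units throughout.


KE = 0.5 * m * v^2
KE = 0.5 * 59.23 * 10.53^2
KE = 0.5 * 59.23 * 110.8809 = 3283.7379 J

3283.7379 J


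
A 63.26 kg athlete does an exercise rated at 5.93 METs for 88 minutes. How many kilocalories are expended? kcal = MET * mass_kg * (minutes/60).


kcal = MET * mass * time_hr
Convert time: 88 min = 1.4667 hr
kcal = 5.93 * 63.26 * 1.4667
kcal = 550.1933 kcal

550.1933 kcal


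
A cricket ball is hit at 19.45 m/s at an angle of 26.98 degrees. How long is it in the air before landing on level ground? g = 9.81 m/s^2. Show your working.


T = 2*v*sin(theta)/g
sin(theta) = sin(26.98 deg) = 0.4537
T = 2*19.45*0.4537 / 9.81
T = 17.6481 / 9.81 = 1.799 s

1.799 s


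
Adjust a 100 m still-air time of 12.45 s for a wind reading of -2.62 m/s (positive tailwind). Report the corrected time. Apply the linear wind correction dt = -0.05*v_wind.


dt = -0.05 * v_wind = -0.05 * -2.62 = 0.131 s
t_corrected = t_still + dt = 12.45 + (0.131)
t_corrected = 12.581 s

12.581 s


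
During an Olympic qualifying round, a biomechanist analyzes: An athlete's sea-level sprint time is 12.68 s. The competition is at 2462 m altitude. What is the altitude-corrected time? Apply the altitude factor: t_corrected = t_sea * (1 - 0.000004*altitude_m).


Correction factor = 1 - 0.000004 * 2462 = 0.990152
t_corrected = t_sea * factor = 12.68 * 0.990152
t_corrected = 12.5551 s

12.5551 s


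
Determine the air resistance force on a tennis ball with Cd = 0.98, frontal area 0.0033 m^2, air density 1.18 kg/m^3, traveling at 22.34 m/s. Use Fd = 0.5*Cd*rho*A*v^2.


Fd = 0.5 * Cd * rho * A * v^2
Fd = 0.5 * 0.98 * 1.18 * 0.0033 * 22.34^2
v^2 = 499.0756
Fd = 0.5 * 0.98 * 1.18 * 0.0033 * 499.0756 = 0.9523 N

0.9523 N


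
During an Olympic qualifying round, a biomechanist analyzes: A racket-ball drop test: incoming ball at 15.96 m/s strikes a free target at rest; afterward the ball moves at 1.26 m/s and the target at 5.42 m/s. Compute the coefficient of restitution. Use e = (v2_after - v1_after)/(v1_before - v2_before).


e = (v2_after - v1_after) / (v1_before - v2_before)
Numerator = 5.42 - 1.26 = 4.16
Denominator = 15.96 - 0 = 15.96
e = 4.16 / 15.96 = 0.2607

0.2607


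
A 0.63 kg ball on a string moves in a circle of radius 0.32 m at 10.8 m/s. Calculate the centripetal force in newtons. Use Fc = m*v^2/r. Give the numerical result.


Fc = m * v^2 / r
v^2 = 10.8^2 = 116.64
Fc = 0.63 * 116.64 / 0.32
Fc = 73.4832 / 0.32 = 229.635 N

229.635 N


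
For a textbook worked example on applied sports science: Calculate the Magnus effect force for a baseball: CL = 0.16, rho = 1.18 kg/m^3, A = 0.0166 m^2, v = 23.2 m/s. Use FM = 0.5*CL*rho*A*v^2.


FM = 0.5 * CL * rho * A * v^2
FM = 0.5 * 0.16 * 1.18 * 0.0166 * 23.2^2
v^2 = 538.24
FM = 0.5 * 0.16 * 1.18 * 0.0166 * 538.24 = 0.8434 N

0.8434 N


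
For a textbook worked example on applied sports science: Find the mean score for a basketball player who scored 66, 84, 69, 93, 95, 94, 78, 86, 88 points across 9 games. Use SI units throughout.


Average = sum / n
Sum = 753
Average = 753 / 9 = 83.6667

83.6667


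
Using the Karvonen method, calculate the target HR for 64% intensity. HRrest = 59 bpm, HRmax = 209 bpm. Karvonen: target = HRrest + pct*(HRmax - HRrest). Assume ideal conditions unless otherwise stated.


Target = HRrest + pct*(HRmax - HRrest)
Heart rate reserve = HRmax - HRrest = 209 - 59 = 150 bpm
Fraction = 64% = 0.64
Target = 59 + 0.64 * 150
Target = 59 + 96 = 155 bpm

155 bpm


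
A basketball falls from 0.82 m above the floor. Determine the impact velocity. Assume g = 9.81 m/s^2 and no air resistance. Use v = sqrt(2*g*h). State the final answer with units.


v = sqrt(2 * g * h)
v = sqrt(2 * 9.81 * 0.82)
v = sqrt(16.0884) = 4.011 m/s

4.011 m/s


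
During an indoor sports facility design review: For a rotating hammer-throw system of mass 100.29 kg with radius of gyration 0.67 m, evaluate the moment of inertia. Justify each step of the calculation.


I = m * k^2
I = 100.29 * 0.67^2
I = 100.29 * 0.4489 = 45.0202 kg*m^2

45.0202 kg*m^2


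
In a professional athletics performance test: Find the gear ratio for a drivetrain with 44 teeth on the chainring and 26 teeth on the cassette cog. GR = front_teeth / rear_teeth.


GR = front_teeth / rear_teeth
GR = 44 / 26
GR = 1.6923

1.6923


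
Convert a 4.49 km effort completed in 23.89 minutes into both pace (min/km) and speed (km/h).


Pace = time / distance = 23.89 min / 4.49 km = 5.3207 min/km
Speed = distance / time_in_hours = 4.49 / 0.3982 hr
Speed = 11.2767 km/h

5.3207 min/km, 11.2767 km/h


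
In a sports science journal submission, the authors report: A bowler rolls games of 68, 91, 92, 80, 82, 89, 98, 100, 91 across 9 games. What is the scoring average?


Average = sum / n
Sum = 791
Average = 791 / 9 = 87.8889

87.8889


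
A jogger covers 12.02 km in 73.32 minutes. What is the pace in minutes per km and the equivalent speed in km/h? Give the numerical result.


Pace = time / distance = 73.32 min / 12.02 km = 6.0998 min/km
Speed = distance / time_in_hours = 12.02 / 1.222 hr
Speed = 9.8363 km/h

6.0998 min/km, 9.8363 km/h


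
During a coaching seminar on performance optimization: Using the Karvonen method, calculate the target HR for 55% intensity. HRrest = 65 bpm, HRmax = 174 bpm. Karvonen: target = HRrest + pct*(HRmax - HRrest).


Target = HRrest + pct*(HRmax - HRrest)
Heart rate reserve = HRmax - HRrest = 174 - 65 = 109 bpm
Fraction = 55% = 0.55
Target = 65 + 0.55 * 109
Target = 65 + 59.95 = 124.95 bpm

124.95 bpm


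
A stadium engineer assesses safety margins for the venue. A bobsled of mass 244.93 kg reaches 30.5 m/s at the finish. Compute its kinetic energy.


KE = 0.5 * m * v^2
KE = 0.5 * 244.93 * 30.5^2
KE = 0.5 * 244.93 * 930.25 = 113923.0663 J

113923.0663 J


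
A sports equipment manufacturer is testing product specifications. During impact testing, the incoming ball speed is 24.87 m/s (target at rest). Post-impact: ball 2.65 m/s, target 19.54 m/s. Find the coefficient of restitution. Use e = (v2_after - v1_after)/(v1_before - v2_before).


e = (v2_after - v1_after) / (v1_before - v2_before)
Numerator = 19.54 - 2.65 = 16.89
Denominator = 24.87 - 0 = 24.87
e = 16.89 / 24.87 = 0.6791

0.6791


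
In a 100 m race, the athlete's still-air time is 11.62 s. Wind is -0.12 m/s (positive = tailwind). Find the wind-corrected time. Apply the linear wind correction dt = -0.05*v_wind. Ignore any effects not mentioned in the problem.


dt = -0.05 * v_wind = -0.05 * -0.12 = 0.006 s
t_corrected = t_still + dt = 11.62 + (0.006)
t_corrected = 11.626 s

11.626 s


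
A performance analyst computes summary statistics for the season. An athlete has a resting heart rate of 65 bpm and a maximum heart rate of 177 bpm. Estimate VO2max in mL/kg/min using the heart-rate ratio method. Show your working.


VO2max = 15.3 * HRmax / HRrest
VO2max = 15.3 * 177 / 65
VO2max = 2708.1 / 65 = 41.6631 mL/kg/min

41.6631 mL/kg/min


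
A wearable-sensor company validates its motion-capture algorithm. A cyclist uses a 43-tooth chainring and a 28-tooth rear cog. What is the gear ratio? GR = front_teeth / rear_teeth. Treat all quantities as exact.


GR = front_teeth / rear_teeth
GR = 43 / 28
GR = 1.5357

1.5357


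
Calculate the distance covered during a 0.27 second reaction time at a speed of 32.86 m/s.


d = v * t
d = 32.86 * 0.27
d = 8.8722 m

8.8722 m


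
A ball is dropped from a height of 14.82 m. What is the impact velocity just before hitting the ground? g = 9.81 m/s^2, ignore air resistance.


v = sqrt(2 * g * h)
v = sqrt(2 * 9.81 * 14.82)
v = sqrt(290.7684) = 17.0519 m/s

17.0519 m/s


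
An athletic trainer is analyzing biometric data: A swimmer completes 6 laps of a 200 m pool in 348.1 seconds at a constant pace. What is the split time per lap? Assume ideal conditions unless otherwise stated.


Split time = total_time / n_laps = 348.1 / 6
Split time = 58.0167 s per lap

58.0167 s


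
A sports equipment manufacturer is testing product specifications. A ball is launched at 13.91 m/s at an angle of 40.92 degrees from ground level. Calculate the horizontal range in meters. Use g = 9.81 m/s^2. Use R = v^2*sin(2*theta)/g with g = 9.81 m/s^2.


R = v^2 * sin(2*theta) / g
Convert angle to radians: theta = 40.92 deg = 0.7142 rad
sin(2*theta) = sin(1.4284) = 0.9899
R = 13.91^2 * 0.9899 / 9.81
R = 193.4881 * 0.9899 / 9.81 = 19.5239 m

19.5239 m


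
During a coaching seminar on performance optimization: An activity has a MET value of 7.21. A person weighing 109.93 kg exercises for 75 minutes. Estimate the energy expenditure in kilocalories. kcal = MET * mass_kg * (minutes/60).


kcal = MET * mass * time_hr
Convert time: 75 min = 1.25 hr
kcal = 7.21 * 109.93 * 1.25
kcal = 990.7441 kcal

990.7441 kcal


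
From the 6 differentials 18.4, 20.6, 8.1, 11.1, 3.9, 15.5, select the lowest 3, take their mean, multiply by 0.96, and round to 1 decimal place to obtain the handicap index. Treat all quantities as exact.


All differentials: 18.4, 20.6, 8.1, 11.1, 3.9, 15.5
Sorted: 3.9, 8.1, 11.1, 15.5, 18.4, 20.6
Best 3: 3.9, 8.1, 11.1
Average of best = 23.1 / 3 = 7.7
Raw index = 7.7 * 0.96 = 7.392
Handicap index = round(7.392, 1) = 7.4

7.4


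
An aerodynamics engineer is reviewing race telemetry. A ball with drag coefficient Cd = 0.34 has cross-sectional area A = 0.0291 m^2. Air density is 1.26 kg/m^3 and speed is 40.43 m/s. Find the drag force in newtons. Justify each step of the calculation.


Fd = 0.5 * Cd * rho * A * v^2
Fd = 0.5 * 0.34 * 1.26 * 0.0291 * 40.43^2
v^2 = 1634.5849
Fd = 0.5 * 0.34 * 1.26 * 0.0291 * 1634.5849 = 10.1887 N

10.1887 N


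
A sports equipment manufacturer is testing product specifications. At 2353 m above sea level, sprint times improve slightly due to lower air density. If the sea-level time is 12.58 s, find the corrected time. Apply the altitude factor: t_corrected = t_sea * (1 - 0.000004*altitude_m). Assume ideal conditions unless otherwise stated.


Correction factor = 1 - 0.000004 * 2353 = 0.990588
t_corrected = t_sea * factor = 12.58 * 0.990588
t_corrected = 12.4616 s

12.4616 s


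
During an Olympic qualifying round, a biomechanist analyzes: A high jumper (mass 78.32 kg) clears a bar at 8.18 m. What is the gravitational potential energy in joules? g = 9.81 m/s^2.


PE = m * g * h
PE = 78.32 * 9.81 * 8.18
PE = 768.3192 * 8.18 = 6284.8511 J

6284.8511 J


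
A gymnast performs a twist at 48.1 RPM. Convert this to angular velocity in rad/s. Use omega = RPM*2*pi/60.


omega = RPM * 2 * pi / 60
omega = 48.1 * 2 * 3.14159 / 60
omega = 302.2212 / 60 = 5.037 rad/s

5.037 rad/s


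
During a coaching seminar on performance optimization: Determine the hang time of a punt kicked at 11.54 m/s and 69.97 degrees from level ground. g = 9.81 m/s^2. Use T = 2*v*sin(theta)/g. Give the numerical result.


T = 2*v*sin(theta)/g
sin(theta) = sin(69.97 deg) = 0.9395
T = 2*11.54*0.9395 / 9.81
T = 21.684 / 9.81 = 2.2104 s

2.2104 s


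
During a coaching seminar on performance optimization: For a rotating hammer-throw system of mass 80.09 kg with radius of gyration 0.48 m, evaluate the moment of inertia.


I = m * k^2
I = 80.09 * 0.48^2
I = 80.09 * 0.2304 = 18.4527 kg*m^2

18.4527 kg*m^2


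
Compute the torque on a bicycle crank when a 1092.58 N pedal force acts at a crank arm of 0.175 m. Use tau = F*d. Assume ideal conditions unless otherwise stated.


tau = F * d
tau = 1092.58 * 0.175
tau = 191.2015 N*m

191.2015 N*m


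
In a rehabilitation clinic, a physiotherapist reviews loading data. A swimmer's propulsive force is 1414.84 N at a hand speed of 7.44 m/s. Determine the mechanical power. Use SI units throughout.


P = F * v
P = 1414.84 * 7.44
P = 10526.4096 W

10526.4096 W


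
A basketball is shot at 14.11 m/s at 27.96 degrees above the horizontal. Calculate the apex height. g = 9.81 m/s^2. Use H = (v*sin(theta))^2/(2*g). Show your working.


H = (v*sin(theta))^2 / (2*g)
vy = v*sin(theta) = 14.11 * sin(27.96 deg) = 6.6155 m/s
H = vy^2 / (2*g) = 43.7654 / (2*9.81)
H = 43.7654 / 19.62 = 2.2307 m

2.2307 m


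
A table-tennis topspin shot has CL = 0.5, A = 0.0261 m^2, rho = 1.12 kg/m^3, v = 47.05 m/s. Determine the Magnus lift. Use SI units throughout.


FM = 0.5 * CL * rho * A * v^2
FM = 0.5 * 0.5 * 1.12 * 0.0261 * 47.05^2
v^2 = 2213.7025
FM = 0.5 * 0.5 * 1.12 * 0.0261 * 2213.7025 = 16.1777 N

16.1777 N


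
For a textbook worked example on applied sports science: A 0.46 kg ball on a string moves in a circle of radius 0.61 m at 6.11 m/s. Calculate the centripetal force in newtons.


Fc = m * v^2 / r
v^2 = 6.11^2 = 37.3321
Fc = 0.46 * 37.3321 / 0.61
Fc = 17.1728 / 0.61 = 28.1521 N

28.1521 N


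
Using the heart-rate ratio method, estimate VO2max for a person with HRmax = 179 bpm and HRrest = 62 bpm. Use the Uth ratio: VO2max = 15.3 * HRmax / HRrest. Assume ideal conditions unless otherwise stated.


VO2max = 15.3 * HRmax / HRrest
VO2max = 15.3 * 179 / 62
VO2max = 2738.7 / 62 = 44.1726 mL/kg/min

44.1726 mL/kg/min


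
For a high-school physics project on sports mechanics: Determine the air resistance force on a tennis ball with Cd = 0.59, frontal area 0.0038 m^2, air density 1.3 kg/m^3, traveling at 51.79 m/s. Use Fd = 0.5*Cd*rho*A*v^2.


Fd = 0.5 * Cd * rho * A * v^2
Fd = 0.5 * 0.59 * 1.3 * 0.0038 * 51.79^2
v^2 = 2682.2041
Fd = 0.5 * 0.59 * 1.3 * 0.0038 * 2682.2041 = 3.9088 N

3.9088 N


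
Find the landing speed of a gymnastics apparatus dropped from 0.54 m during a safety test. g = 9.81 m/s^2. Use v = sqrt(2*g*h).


v = sqrt(2 * g * h)
v = sqrt(2 * 9.81 * 0.54)
v = sqrt(10.5948) = 3.255 m/s

3.255 m/s


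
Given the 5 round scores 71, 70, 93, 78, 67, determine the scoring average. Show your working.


Average = sum / n
Sum = 379
Average = 379 / 5 = 75.8

75.8


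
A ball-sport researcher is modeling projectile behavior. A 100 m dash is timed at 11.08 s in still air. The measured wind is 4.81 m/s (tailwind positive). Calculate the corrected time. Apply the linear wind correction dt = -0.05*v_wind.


dt = -0.05 * v_wind = -0.05 * 4.81 = -0.2405 s
t_corrected = t_still + dt = 11.08 + (-0.2405)
t_corrected = 10.8395 s

10.8395 s


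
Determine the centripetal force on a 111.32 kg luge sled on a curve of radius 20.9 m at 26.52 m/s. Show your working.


Fc = m * v^2 / r
v^2 = 26.52^2 = 703.3104
Fc = 111.32 * 703.3104 / 20.9
Fc = 78292.5137 / 20.9 = 3746.0533 N

3746.0533 N


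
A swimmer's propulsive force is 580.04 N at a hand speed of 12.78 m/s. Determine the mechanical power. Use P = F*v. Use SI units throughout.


P = F * v
P = 580.04 * 12.78
P = 7412.9112 W

7412.9112 W


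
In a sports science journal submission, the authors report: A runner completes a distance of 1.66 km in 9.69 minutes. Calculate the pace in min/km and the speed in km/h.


Pace = time / distance = 9.69 min / 1.66 km = 5.8373 min/km
Speed = distance / time_in_hours = 1.66 / 0.1615 hr
Speed = 10.2786 km/h

5.8373 min/km, 10.2786 km/h


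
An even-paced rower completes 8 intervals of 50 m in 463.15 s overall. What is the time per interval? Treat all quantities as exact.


Split time = total_time / n_laps = 463.15 / 8
Split time = 57.8937 s per lap

57.8937 s


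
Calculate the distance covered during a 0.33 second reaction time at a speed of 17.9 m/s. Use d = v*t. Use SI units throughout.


d = v * t
d = 17.9 * 0.33
d = 5.907 m

5.907 m


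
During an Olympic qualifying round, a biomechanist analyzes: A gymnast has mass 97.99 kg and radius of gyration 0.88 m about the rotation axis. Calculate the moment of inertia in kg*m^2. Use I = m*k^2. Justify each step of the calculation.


I = m * k^2
I = 97.99 * 0.88^2
I = 97.99 * 0.7744 = 75.8835 kg*m^2

75.8835 kg*m^2


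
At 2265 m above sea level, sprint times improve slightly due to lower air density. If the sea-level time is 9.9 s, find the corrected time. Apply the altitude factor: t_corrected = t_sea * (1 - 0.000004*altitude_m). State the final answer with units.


Correction factor = 1 - 0.000004 * 2265 = 0.99094
t_corrected = t_sea * factor = 9.9 * 0.99094
t_corrected = 9.8103 s

9.8103 s


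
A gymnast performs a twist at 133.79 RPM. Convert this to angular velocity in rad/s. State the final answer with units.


omega = RPM * 2 * pi / 60
omega = 133.79 * 2 * 3.14159 / 60
omega = 840.6274 / 60 = 14.0105 rad/s

14.0105 rad/s


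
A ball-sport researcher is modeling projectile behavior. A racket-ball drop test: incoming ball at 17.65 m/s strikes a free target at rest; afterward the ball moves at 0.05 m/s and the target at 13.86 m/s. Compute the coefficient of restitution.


e = (v2_after - v1_after) / (v1_before - v2_before)
Numerator = 13.86 - 0.05 = 13.81
Denominator = 17.65 - 0 = 17.65
e = 13.81 / 17.65 = 0.7824

0.7824


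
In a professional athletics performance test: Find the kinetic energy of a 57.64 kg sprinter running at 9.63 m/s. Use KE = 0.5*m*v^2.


KE = 0.5 * m * v^2
KE = 0.5 * 57.64 * 9.63^2
KE = 0.5 * 57.64 * 92.7369 = 2672.6775 J

2672.6775 J


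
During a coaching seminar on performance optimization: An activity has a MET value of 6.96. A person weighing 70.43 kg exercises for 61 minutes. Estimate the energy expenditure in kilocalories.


kcal = MET * mass * time_hr
Convert time: 61 min = 1.0167 hr
kcal = 6.96 * 70.43 * 1.0167
kcal = 498.3627 kcal

498.3627 kcal


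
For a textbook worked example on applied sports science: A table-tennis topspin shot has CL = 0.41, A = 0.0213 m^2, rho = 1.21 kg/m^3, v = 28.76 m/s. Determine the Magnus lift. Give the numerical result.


FM = 0.5 * CL * rho * A * v^2
FM = 0.5 * 0.41 * 1.21 * 0.0213 * 28.76^2
v^2 = 827.1376
FM = 0.5 * 0.41 * 1.21 * 0.0213 * 827.1376 = 4.3702 N

4.3702 N


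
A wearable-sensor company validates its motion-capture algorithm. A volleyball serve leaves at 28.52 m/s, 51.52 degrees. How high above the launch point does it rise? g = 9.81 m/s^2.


H = (v*sin(theta))^2 / (2*g)
vy = v*sin(theta) = 28.52 * sin(51.52 deg) = 22.3262 m/s
H = vy^2 / (2*g) = 498.4583 / (2*9.81)
H = 498.4583 / 19.62 = 25.4056 m

25.4056 m


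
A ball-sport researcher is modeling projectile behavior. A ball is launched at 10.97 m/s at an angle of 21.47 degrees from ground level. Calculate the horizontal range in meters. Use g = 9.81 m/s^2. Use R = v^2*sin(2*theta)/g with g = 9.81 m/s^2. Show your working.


R = v^2 * sin(2*theta) / g
Convert angle to radians: theta = 21.47 deg = 0.3747 rad
sin(2*theta) = sin(0.7494) = 0.6812
R = 10.97^2 * 0.6812 / 9.81
R = 120.3409 * 0.6812 / 9.81 = 8.3568 m

8.3568 m


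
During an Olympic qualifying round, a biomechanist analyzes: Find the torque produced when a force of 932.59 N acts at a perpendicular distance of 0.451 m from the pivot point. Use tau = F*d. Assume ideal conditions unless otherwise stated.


tau = F * d
tau = 932.59 * 0.451
tau = 420.5981 N*m

420.5981 N*m


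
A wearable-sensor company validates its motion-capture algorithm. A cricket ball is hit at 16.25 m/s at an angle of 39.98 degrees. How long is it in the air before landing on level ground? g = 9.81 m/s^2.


T = 2*v*sin(theta)/g
sin(theta) = sin(39.98 deg) = 0.6425
T = 2*16.25*0.6425 / 9.81
T = 20.8819 / 9.81 = 2.1286 s

2.1286 s


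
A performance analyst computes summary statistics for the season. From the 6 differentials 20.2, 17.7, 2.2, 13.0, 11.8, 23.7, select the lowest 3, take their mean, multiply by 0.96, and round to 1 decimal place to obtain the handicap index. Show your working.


All differentials: 20.2, 17.7, 2.2, 13.0, 11.8, 23.7
Sorted: 2.2, 11.8, 13.0, 17.7, 20.2, 23.7
Best 3: 2.2, 11.8, 13.0
Average of best = 27 / 3 = 9
Raw index = 9 * 0.96 = 8.64
Handicap index = round(8.64, 1) = 8.6

8.6


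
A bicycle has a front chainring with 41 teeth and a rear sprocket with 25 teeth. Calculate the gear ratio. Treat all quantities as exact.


GR = front_teeth / rear_teeth
GR = 41 / 25
GR = 1.64

1.64


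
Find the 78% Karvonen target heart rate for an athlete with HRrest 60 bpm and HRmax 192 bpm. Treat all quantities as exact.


Target = HRrest + pct*(HRmax - HRrest)
Heart rate reserve = HRmax - HRrest = 192 - 60 = 132 bpm
Fraction = 78% = 0.78
Target = 60 + 0.78 * 132
Target = 60 + 102.96 = 162.96 bpm

162.96 bpm


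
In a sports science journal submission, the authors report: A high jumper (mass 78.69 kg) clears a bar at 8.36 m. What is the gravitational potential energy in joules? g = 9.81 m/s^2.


PE = m * g * h
PE = 78.69 * 9.81 * 8.36
PE = 771.9489 * 8.36 = 6453.4928 J

6453.4928 J


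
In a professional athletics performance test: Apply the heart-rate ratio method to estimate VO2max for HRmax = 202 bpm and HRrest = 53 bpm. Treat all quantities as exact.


VO2max = 15.3 * HRmax / HRrest
VO2max = 15.3 * 202 / 53
VO2max = 3090.6 / 53 = 58.3132 mL/kg/min

58.3132 mL/kg/min


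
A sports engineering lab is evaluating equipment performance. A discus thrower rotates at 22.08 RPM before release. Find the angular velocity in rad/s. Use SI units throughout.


omega = RPM * 2 * pi / 60
omega = 22.08 * 2 * 3.14159 / 60
omega = 138.7327 / 60 = 2.3122 rad/s

2.3122 rad/s


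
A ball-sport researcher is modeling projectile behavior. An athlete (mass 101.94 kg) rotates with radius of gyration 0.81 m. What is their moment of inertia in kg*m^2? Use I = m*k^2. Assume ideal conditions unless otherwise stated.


I = m * k^2
I = 101.94 * 0.81^2
I = 101.94 * 0.6561 = 66.8828 kg*m^2

66.8828 kg*m^2


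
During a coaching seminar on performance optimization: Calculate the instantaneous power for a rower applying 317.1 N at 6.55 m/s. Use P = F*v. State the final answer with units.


P = F * v
P = 317.1 * 6.55
P = 2077.005 W

2077.005 W


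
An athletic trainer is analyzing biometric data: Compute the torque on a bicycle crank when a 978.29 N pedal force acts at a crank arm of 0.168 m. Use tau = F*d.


tau = F * d
tau = 978.29 * 0.168
tau = 164.3527 N*m

164.3527 N*m


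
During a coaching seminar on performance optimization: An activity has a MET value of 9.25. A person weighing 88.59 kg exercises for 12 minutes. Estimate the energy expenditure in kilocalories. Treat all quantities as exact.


kcal = MET * mass * time_hr
Convert time: 12 min = 0.2 hr
kcal = 9.25 * 88.59 * 0.2
kcal = 163.8915 kcal

163.8915 kcal


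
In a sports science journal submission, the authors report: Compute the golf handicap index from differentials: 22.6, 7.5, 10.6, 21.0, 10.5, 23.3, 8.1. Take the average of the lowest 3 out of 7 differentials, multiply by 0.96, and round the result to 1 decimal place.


All differentials: 22.6, 7.5, 10.6, 21.0, 10.5, 23.3, 8.1
Sorted: 7.5, 8.1, 10.5, 10.6, 21.0, 22.6, 23.3
Best 3: 7.5, 8.1, 10.5
Average of best = 26.1 / 3 = 8.7
Raw index = 8.7 * 0.96 = 8.352
Handicap index = round(8.352, 1) = 8.4

8.4


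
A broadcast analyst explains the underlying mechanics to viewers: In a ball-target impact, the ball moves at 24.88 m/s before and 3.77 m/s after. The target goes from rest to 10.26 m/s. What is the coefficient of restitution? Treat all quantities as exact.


e = (v2_after - v1_after) / (v1_before - v2_before)
Numerator = 10.26 - 3.77 = 6.49
Denominator = 24.88 - 0 = 24.88
e = 6.49 / 24.88 = 0.2609

0.2609


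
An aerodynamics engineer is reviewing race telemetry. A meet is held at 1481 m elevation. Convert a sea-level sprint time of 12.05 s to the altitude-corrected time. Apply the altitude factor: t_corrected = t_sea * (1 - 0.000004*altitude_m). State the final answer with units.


Correction factor = 1 - 0.000004 * 1481 = 0.994076
t_corrected = t_sea * factor = 12.05 * 0.994076
t_corrected = 11.9786 s

11.9786 s


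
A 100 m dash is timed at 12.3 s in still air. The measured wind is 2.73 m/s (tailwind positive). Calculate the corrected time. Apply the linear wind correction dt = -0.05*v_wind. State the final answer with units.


dt = -0.05 * v_wind = -0.05 * 2.73 = -0.1365 s
t_corrected = t_still + dt = 12.3 + (-0.1365)
t_corrected = 12.1635 s

12.1635 s


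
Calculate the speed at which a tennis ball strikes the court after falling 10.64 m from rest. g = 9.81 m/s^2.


v = sqrt(2 * g * h)
v = sqrt(2 * 9.81 * 10.64)
v = sqrt(208.7568) = 14.4484 m/s

14.4484 m/s


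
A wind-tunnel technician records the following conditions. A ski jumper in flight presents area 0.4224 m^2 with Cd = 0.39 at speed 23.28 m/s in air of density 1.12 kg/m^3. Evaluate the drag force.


Fd = 0.5 * Cd * rho * A * v^2
Fd = 0.5 * 0.39 * 1.12 * 0.4224 * 23.28^2
v^2 = 541.9584
Fd = 0.5 * 0.39 * 1.12 * 0.4224 * 541.9584 = 49.9968 N

49.9968 N


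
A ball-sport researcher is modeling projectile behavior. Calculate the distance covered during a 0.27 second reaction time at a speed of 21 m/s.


d = v * t
d = 21 * 0.27
d = 5.67 m

5.67 m


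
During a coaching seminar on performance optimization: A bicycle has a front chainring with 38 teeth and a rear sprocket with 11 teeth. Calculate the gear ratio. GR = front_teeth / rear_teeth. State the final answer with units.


GR = front_teeth / rear_teeth
GR = 38 / 11
GR = 3.4545

3.4545


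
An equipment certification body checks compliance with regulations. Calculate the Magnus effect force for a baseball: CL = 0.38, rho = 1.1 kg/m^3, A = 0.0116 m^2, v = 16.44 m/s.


FM = 0.5 * CL * rho * A * v^2
FM = 0.5 * 0.38 * 1.1 * 0.0116 * 16.44^2
v^2 = 270.2736
FM = 0.5 * 0.38 * 1.1 * 0.0116 * 270.2736 = 0.6553 N

0.6553 N


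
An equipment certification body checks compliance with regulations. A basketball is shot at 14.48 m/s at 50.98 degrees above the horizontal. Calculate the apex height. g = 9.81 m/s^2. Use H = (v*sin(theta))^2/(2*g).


H = (v*sin(theta))^2 / (2*g)
vy = v*sin(theta) = 14.48 * sin(50.98 deg) = 11.2499 m/s
H = vy^2 / (2*g) = 126.5601 / (2*9.81)
H = 126.5601 / 19.62 = 6.4506 m

6.4506 m


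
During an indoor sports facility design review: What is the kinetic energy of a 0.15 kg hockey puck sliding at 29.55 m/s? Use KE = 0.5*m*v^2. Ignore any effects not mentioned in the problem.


KE = 0.5 * m * v^2
KE = 0.5 * 0.15 * 29.55^2
KE = 0.5 * 0.15 * 873.2025 = 65.4902 J

65.4902 J


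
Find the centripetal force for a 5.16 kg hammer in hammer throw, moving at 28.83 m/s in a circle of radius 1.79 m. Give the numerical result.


Fc = m * v^2 / r
v^2 = 28.83^2 = 831.1689
Fc = 5.16 * 831.1689 / 1.79
Fc = 4288.8315 / 1.79 = 2395.9953 N

2395.9953 N


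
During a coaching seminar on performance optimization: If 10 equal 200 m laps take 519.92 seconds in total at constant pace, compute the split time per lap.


Split time = total_time / n_laps = 519.92 / 10
Split time = 51.992 s per lap

51.992 s


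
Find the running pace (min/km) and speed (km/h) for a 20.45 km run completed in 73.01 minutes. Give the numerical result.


Pace = time / distance = 73.01 min / 20.45 km = 3.5702 min/km
Speed = distance / time_in_hours = 20.45 / 1.2168 hr
Speed = 16.8059 km/h

3.5702 min/km, 16.8059 km/h
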